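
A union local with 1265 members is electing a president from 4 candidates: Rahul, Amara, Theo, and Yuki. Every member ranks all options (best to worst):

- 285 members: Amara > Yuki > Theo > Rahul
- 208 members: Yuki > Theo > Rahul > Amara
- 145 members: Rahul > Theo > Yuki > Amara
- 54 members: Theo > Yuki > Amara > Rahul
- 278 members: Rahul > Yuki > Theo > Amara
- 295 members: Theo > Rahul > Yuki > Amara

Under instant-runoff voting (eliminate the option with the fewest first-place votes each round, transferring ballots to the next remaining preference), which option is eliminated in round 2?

Round 1: Rahul 423, Amara 285, Theo 349, Yuki 208. Eliminate Yuki.
Round 2: Rahul 423, Amara 285, Theo 557. Eliminate Amara.

Amara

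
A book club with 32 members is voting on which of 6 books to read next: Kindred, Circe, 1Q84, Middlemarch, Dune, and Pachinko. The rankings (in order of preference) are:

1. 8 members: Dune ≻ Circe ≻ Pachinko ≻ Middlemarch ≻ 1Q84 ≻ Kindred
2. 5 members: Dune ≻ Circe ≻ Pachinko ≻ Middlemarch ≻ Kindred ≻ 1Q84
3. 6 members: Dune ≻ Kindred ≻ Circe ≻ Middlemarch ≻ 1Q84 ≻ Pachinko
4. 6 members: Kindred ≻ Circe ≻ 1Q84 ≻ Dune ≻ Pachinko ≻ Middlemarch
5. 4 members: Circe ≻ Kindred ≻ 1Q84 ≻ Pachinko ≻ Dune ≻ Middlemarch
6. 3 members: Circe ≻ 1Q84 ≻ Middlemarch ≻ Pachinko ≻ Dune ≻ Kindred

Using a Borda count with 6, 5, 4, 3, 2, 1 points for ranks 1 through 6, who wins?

Circe

Kindred: 8·1 + 5·2 + 6·5 + 6·6 + 4·5 + 3·1 = 107
Circe: 8·5 + 5·5 + 6·4 + 6·5 + 4·6 + 3·6 = 161
1Q84: 8·2 + 5·1 + 6·2 + 6·4 + 4·4 + 3·5 = 88
Middlemarch: 8·3 + 5·3 + 6·3 + 6·1 + 4·1 + 3·4 = 79
Dune: 8·6 + 5·6 + 6·6 + 6·3 + 4·2 + 3·2 = 146
Pachinko: 8·4 + 5·4 + 6·1 + 6·2 + 4·3 + 3·3 = 91
Circe has the highest Borda score (161).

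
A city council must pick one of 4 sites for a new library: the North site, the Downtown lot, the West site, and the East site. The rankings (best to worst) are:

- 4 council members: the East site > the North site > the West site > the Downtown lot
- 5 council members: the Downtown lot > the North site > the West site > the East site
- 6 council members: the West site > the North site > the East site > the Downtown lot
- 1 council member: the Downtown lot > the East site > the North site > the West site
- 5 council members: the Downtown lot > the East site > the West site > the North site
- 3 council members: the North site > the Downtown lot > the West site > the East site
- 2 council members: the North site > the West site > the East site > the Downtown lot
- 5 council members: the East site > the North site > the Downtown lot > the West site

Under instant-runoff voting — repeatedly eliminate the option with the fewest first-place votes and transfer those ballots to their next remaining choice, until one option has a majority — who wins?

Round 1: the North site 5, the Downtown lot 11, the West site 6, the East site 9. Eliminate the North site.
Round 2: the Downtown lot 14, the West site 8, the East site 9. Eliminate the West site.
Round 3: the Downtown lot 14, the East site 17. The East site has a majority.

the East site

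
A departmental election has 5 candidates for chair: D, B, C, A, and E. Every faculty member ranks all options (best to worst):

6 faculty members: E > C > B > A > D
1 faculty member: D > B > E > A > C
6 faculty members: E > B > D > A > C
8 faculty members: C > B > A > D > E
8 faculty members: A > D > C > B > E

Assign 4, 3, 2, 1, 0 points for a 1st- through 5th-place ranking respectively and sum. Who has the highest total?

D: 6·0 + 1·4 + 6·2 + 8·1 + 8·3 = 48
B: 6·2 + 1·3 + 6·3 + 8·3 + 8·1 = 65
C: 6·3 + 1·0 + 6·0 + 8·4 + 8·2 = 66
A: 6·1 + 1·1 + 6·1 + 8·2 + 8·4 = 61
E: 6·4 + 1·2 + 6·4 + 8·0 + 8·0 = 50
C has the highest Borda score (66).

C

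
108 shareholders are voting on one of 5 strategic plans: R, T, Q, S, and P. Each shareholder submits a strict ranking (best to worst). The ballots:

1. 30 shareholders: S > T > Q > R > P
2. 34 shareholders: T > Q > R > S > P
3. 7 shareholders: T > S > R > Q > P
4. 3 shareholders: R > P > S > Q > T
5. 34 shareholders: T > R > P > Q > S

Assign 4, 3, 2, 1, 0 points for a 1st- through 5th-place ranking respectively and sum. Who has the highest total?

R: 30·1 + 34·2 + 7·2 + 3·4 + 34·3 = 226
T: 30·3 + 34·4 + 7·4 + 3·0 + 34·4 = 390
Q: 30·2 + 34·3 + 7·1 + 3·1 + 34·1 = 206
S: 30·4 + 34·1 + 7·3 + 3·2 + 34·0 = 181
P: 30·0 + 34·0 + 7·0 + 3·3 + 34·2 = 77
T has the highest Borda score (390).

T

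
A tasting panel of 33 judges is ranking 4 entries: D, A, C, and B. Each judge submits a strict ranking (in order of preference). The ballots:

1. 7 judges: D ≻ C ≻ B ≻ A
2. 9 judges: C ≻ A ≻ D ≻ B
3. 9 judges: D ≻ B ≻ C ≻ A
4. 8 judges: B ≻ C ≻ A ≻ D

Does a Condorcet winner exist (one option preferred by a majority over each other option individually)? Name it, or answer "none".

Checking pairwise contests:
A beats D 17–16.
C beats A 33–0.
B beats C 17–16.
D beats B 25–8.
Every option loses at least one head-to-head, so there is no Condorcet winner.

none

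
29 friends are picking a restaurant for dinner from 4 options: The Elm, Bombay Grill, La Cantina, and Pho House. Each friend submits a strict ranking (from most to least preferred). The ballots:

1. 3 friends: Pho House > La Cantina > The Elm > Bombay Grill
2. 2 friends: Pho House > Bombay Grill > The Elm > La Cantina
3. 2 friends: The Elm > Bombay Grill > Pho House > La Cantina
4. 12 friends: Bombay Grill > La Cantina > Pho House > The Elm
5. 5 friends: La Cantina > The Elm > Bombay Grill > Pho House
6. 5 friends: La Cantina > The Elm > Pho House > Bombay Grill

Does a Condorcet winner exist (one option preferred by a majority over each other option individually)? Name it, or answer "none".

Checking pairwise contests:
La Cantina beats The Elm 25–4.
The Elm beats Bombay Grill 15–14.
Bombay Grill beats La Cantina 16–13.
Bombay Grill beats Pho House 19–10.
Every option loses at least one head-to-head, so there is no Condorcet winner.

none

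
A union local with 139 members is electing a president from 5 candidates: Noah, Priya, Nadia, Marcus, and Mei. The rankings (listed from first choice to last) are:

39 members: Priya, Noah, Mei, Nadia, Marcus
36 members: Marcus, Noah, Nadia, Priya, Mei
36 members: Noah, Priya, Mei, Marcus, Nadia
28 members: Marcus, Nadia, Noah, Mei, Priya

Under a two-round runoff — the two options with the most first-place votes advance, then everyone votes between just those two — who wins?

Priya

Round 1 first-place votes: Noah 36, Priya 39, Nadia 0, Marcus 64, Mei 0.
Marcus and Priya advance.
Runoff: Marcus is preferred to Priya by 64 voters; Priya by 75.
Priya wins the runoff.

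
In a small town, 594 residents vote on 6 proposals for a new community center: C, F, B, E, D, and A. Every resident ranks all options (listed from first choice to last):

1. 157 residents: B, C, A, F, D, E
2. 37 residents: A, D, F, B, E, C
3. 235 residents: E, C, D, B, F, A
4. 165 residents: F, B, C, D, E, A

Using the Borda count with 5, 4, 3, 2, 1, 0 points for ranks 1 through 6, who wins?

C

C: 157·4 + 37·0 + 235·4 + 165·3 = 2063
F: 157·2 + 37·3 + 235·1 + 165·5 = 1485
B: 157·5 + 37·2 + 235·2 + 165·4 = 1989
E: 157·0 + 37·1 + 235·5 + 165·1 = 1377
D: 157·1 + 37·4 + 235·3 + 165·2 = 1340
A: 157·3 + 37·5 + 235·0 + 165·0 = 656
C has the highest Borda score (2063).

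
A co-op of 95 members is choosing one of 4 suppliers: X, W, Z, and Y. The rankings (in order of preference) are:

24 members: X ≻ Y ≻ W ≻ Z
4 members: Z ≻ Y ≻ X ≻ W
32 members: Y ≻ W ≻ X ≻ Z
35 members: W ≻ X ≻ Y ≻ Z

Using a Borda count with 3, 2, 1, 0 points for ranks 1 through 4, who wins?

X: 24·3 + 4·1 + 32·1 + 35·2 = 178
W: 24·1 + 4·0 + 32·2 + 35·3 = 193
Z: 24·0 + 4·3 + 32·0 + 35·0 = 12
Y: 24·2 + 4·2 + 32·3 + 35·1 = 187
W has the highest Borda score (193).

W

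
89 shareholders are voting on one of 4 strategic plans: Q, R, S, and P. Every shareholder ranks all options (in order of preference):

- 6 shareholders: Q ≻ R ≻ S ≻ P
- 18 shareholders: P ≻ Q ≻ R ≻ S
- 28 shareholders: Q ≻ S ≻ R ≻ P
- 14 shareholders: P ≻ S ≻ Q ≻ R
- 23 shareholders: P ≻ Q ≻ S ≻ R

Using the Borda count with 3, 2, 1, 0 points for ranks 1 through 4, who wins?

Q: 6·3 + 18·2 + 28·3 + 14·1 + 23·2 = 198
R: 6·2 + 18·1 + 28·1 + 14·0 + 23·0 = 58
S: 6·1 + 18·0 + 28·2 + 14·2 + 23·1 = 113
P: 6·0 + 18·3 + 28·0 + 14·3 + 23·3 = 165
Q has the highest Borda score (198).

Q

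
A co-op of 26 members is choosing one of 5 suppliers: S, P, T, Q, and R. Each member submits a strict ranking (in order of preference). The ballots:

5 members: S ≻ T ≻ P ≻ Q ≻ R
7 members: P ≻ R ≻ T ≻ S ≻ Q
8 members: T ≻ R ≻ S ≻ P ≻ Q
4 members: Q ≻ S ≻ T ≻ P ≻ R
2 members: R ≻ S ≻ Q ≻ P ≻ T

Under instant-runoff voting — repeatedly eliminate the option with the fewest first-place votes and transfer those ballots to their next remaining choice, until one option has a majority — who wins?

T

Round 1: S 5, P 7, T 8, Q 4, R 2. Eliminate R.
Round 2: S 7, P 7, T 8, Q 4. Eliminate Q.
Round 3: S 11, P 7, T 8. Eliminate P.
Round 4: S 11, T 15. T has a majority.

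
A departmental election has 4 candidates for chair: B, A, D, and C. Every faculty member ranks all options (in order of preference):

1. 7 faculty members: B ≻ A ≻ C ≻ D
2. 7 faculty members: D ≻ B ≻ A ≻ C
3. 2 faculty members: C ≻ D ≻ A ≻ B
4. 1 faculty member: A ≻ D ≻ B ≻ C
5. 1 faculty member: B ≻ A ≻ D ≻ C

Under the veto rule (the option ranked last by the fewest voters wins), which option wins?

Last-place votes: B 2, A 0, D 7, C 9.
A is ranked last by the fewest voters, so A wins.

A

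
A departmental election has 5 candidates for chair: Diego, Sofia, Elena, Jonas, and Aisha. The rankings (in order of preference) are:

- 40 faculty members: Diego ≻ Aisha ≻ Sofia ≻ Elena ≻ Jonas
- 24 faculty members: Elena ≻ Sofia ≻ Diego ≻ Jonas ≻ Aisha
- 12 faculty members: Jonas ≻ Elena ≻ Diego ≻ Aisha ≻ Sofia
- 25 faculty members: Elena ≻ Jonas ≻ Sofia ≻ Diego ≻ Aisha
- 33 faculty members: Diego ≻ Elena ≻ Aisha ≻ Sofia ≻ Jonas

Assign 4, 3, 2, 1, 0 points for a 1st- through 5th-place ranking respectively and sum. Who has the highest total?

Diego

Diego: 40·4 + 24·2 + 12·2 + 25·1 + 33·4 = 389
Sofia: 40·2 + 24·3 + 12·0 + 25·2 + 33·1 = 235
Elena: 40·1 + 24·4 + 12·3 + 25·4 + 33·3 = 371
Jonas: 40·0 + 24·1 + 12·4 + 25·3 + 33·0 = 147
Aisha: 40·3 + 24·0 + 12·1 + 25·0 + 33·2 = 198
Diego has the highest Borda score (389).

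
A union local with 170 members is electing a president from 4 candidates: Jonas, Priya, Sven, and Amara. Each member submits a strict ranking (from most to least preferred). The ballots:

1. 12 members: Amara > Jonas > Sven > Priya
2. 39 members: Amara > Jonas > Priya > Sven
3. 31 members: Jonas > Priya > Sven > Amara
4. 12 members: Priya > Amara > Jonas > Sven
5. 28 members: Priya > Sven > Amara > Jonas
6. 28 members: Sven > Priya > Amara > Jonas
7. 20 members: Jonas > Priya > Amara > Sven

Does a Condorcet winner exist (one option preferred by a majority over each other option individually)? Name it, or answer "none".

none

Checking pairwise contests:
Amara beats Jonas 119–51.
Jonas beats Priya 102–68.
Jonas beats Sven 114–56.
Priya beats Amara 119–51.
Every option loses at least one head-to-head, so there is no Condorcet winner.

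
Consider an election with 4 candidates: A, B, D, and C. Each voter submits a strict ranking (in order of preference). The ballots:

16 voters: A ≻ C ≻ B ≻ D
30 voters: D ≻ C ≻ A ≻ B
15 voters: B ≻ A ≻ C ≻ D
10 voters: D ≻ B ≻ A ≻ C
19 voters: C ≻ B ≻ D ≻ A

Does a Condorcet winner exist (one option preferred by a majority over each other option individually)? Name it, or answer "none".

C vs A: 49–41 for C.
C vs B: 65–25 for C.
C vs D: 50–40 for C.
C beats every other option head-to-head.

C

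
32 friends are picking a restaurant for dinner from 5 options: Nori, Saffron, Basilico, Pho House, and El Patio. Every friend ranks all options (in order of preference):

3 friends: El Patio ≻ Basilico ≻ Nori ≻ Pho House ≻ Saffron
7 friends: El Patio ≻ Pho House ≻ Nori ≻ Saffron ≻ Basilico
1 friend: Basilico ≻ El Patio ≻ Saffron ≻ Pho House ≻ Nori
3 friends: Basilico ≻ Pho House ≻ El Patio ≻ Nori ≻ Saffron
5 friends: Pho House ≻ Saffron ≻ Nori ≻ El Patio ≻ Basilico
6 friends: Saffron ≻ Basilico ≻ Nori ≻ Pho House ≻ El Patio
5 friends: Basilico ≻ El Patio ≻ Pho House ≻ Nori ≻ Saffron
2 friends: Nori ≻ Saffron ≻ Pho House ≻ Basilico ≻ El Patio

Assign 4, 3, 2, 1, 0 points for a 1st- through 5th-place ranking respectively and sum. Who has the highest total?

Nori: 3·2 + 7·2 + 1·0 + 3·1 + 5·2 + 6·2 + 5·1 + 2·4 = 58
Saffron: 3·0 + 7·1 + 1·2 + 3·0 + 5·3 + 6·4 + 5·0 + 2·3 = 54
Basilico: 3·3 + 7·0 + 1·4 + 3·4 + 5·0 + 6·3 + 5·4 + 2·1 = 65
Pho House: 3·1 + 7·3 + 1·1 + 3·3 + 5·4 + 6·1 + 5·2 + 2·2 = 74
El Patio: 3·4 + 7·4 + 1·3 + 3·2 + 5·1 + 6·0 + 5·3 + 2·0 = 69
Pho House has the highest Borda score (74).

Pho House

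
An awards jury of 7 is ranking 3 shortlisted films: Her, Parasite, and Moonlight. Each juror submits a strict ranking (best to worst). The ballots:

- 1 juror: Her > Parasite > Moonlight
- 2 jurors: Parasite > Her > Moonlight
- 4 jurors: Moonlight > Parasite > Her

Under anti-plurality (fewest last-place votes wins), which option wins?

Parasite

Last-place votes: Her 4, Parasite 0, Moonlight 3.
Parasite is ranked last by the fewest voters, so Parasite wins.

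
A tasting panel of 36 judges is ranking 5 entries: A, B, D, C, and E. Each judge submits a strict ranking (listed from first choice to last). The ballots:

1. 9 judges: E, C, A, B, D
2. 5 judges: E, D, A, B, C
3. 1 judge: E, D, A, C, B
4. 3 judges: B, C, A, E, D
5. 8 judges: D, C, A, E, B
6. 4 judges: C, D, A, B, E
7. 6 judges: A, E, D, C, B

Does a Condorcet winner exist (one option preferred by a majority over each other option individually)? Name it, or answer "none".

Checking pairwise contests:
C beats A 24–12.
A beats B 33–3.
E beats D 24–12.
D beats C 20–16.
A beats E 21–15.
Every option loses at least one head-to-head, so there is no Condorcet winner.

none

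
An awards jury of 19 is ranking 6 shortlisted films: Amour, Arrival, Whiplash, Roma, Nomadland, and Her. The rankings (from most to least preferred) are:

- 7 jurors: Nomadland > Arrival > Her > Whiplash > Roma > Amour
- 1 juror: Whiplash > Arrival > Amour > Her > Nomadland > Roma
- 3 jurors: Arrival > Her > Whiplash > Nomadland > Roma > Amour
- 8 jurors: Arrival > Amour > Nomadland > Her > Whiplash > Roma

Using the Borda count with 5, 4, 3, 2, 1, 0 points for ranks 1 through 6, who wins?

Amour: 7·0 + 1·3 + 3·0 + 8·4 = 35
Arrival: 7·4 + 1·4 + 3·5 + 8·5 = 87
Whiplash: 7·2 + 1·5 + 3·3 + 8·1 = 36
Roma: 7·1 + 1·0 + 3·1 + 8·0 = 10
Nomadland: 7·5 + 1·1 + 3·2 + 8·3 = 66
Her: 7·3 + 1·2 + 3·4 + 8·2 = 51
Arrival has the highest Borda score (87).

Arrival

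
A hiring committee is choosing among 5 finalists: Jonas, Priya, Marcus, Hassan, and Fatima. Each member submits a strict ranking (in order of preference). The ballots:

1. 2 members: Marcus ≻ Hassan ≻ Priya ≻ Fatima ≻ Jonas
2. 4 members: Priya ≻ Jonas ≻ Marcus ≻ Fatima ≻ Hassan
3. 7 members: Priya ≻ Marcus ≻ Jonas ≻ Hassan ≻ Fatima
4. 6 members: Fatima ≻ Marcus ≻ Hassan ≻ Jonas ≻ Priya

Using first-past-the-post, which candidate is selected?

First-place votes: Jonas 0, Priya 11, Marcus 2, Hassan 0, Fatima 6.
Priya has the most first-place votes.

Priya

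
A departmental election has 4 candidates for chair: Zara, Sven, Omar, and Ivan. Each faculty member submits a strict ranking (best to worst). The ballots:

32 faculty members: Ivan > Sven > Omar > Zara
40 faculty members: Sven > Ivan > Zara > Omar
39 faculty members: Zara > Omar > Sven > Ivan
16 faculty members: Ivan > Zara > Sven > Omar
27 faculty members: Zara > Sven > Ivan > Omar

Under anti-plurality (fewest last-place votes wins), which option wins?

Sven

Last-place votes: Zara 32, Sven 0, Omar 83, Ivan 39.
Sven is ranked last by the fewest voters, so Sven wins.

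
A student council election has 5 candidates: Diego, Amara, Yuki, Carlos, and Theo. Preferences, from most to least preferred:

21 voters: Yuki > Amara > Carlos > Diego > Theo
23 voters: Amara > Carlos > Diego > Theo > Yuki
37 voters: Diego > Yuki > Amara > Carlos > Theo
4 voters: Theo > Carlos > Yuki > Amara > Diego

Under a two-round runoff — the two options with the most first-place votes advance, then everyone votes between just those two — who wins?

Round 1 first-place votes: Diego 37, Amara 23, Yuki 21, Carlos 0, Theo 4.
Diego and Amara advance.
Runoff: Diego is preferred to Amara by 37 voters; Amara by 48.
Amara wins the runoff.

Amara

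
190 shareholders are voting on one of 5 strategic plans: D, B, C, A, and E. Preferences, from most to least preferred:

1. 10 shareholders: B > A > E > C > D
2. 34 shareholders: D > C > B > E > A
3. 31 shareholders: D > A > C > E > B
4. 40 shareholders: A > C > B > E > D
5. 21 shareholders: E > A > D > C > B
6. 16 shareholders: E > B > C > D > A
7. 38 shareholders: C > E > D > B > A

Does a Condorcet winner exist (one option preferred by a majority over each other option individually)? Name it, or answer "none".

Checking pairwise contests:
C beats D 104–86.
D beats B 124–66.
A beats C 102–88.
D beats A 119–71.
C beats E 143–47.
Every option loses at least one head-to-head, so there is no Condorcet winner.

none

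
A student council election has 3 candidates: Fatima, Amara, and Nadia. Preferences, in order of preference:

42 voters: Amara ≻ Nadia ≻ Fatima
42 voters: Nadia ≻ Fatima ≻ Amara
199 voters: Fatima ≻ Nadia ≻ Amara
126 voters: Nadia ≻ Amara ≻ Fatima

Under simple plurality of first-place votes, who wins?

First-place votes: Fatima 199, Amara 42, Nadia 168.
Fatima has the most first-place votes.

Fatima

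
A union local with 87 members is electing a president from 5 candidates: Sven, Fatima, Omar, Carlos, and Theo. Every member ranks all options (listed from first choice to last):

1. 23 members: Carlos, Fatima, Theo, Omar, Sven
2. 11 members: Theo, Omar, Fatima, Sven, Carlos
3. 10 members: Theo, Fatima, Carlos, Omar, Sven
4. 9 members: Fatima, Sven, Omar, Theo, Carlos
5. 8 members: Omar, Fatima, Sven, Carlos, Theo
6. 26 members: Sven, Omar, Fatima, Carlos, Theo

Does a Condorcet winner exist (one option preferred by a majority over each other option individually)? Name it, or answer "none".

Checking pairwise contests:
Fatima beats Sven 61–26.
Omar beats Fatima 45–42.
Theo beats Omar 44–43.
Sven beats Carlos 54–33.
Fatima beats Theo 66–21.
Every option loses at least one head-to-head, so there is no Condorcet winner.

none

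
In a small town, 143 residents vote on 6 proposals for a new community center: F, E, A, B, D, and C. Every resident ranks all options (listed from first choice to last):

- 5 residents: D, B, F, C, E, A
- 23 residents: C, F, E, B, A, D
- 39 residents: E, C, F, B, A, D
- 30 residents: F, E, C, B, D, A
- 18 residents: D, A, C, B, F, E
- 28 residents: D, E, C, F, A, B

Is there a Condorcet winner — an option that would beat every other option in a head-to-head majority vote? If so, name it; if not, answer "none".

Checking pairwise contests:
C beats F 108–35.
F beats E 76–67.
F beats A 125–18.
F beats B 120–23.
F beats D 92–51.
E beats C 97–46.
Every option loses at least one head-to-head, so there is no Condorcet winner.

none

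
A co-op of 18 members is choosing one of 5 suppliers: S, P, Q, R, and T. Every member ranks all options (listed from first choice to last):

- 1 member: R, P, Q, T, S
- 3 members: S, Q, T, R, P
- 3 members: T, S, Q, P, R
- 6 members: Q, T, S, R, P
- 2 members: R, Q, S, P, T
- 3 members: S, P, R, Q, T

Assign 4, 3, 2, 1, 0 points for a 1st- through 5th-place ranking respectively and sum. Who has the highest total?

S: 1·0 + 3·4 + 3·3 + 6·2 + 2·2 + 3·4 = 49
P: 1·3 + 3·0 + 3·1 + 6·0 + 2·1 + 3·3 = 17
Q: 1·2 + 3·3 + 3·2 + 6·4 + 2·3 + 3·1 = 50
R: 1·4 + 3·1 + 3·0 + 6·1 + 2·4 + 3·2 = 27
T: 1·1 + 3·2 + 3·4 + 6·3 + 2·0 + 3·0 = 37
Q has the highest Borda score (50).

Q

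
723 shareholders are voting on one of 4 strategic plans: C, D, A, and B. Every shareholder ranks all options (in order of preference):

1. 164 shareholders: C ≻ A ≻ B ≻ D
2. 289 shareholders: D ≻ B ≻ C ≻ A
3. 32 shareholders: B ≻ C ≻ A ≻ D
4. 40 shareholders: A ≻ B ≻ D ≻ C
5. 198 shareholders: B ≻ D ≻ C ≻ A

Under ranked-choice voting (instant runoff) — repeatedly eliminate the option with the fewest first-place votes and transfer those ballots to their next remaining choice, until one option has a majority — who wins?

Round 1: C 164, D 289, A 40, B 230. Eliminate A.
Round 2: C 164, D 289, B 270. Eliminate C.
Round 3: D 289, B 434. B has a majority.

B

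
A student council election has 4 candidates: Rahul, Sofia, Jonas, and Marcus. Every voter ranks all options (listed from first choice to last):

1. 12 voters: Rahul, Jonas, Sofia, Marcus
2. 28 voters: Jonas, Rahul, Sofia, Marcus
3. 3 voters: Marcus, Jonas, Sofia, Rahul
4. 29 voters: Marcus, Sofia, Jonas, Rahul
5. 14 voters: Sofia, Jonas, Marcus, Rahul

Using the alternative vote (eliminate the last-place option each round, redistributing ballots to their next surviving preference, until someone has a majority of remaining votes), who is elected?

Jonas

Round 1: Rahul 12, Sofia 14, Jonas 28, Marcus 32. Eliminate Rahul.
Round 2: Sofia 14, Jonas 40, Marcus 32. Eliminate Sofia.
Round 3: Jonas 54, Marcus 32. Jonas has a majority.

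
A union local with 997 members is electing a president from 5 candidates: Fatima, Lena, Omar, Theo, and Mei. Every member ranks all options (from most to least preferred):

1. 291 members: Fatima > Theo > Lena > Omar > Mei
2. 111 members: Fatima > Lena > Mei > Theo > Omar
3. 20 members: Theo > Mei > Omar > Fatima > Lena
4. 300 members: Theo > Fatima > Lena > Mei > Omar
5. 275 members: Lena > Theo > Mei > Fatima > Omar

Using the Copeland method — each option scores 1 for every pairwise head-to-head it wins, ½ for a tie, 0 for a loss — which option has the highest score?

Theo

Fatima: beats Lena, Omar, and Mei; loses to Theo → score 3.
Lena: beats Omar and Mei; loses to Fatima and Theo → score 2.
Omar: loses to Fatima, Lena, Theo, and Mei → score 0.
Theo: beats Fatima, Lena, Omar, and Mei → score 4.
Mei: beats Omar; loses to Fatima, Lena, and Theo → score 1.
Theo has the best pairwise record.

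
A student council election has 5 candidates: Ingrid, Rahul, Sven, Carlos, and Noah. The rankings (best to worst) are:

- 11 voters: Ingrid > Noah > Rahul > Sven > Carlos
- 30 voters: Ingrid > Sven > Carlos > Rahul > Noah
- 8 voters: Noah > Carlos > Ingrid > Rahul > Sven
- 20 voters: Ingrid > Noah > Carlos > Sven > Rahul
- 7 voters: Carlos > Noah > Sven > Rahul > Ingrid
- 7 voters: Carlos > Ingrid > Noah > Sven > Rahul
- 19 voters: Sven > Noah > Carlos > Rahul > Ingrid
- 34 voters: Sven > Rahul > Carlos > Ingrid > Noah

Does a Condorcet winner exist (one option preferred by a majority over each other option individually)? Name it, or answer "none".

Checking pairwise contests:
Carlos beats Ingrid 75–61.
Ingrid beats Rahul 76–60.
Ingrid beats Sven 76–60.
Sven beats Carlos 94–42.
Ingrid beats Noah 102–34.
Every option loses at least one head-to-head, so there is no Condorcet winner.

none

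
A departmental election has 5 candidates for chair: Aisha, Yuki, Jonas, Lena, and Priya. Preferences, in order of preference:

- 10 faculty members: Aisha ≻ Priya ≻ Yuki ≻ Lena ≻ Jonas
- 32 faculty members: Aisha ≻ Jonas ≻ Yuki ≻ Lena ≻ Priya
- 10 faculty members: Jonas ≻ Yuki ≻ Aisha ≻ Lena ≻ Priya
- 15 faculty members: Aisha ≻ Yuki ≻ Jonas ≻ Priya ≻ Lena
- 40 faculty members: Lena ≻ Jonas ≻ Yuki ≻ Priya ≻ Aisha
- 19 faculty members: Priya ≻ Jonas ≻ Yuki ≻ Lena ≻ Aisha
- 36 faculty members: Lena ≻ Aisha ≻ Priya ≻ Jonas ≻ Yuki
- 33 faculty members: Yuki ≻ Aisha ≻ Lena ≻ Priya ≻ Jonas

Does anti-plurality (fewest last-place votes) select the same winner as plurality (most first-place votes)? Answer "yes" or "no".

yes

Anti-plurality — last-place votes: Aisha 59, Yuki 36, Jonas 43, Lena 15, Priya 42. Winner: Lena.
Plurality — first-place votes: Aisha 57, Yuki 33, Jonas 10, Lena 76, Priya 19. Winner: Lena.
The two methods agree.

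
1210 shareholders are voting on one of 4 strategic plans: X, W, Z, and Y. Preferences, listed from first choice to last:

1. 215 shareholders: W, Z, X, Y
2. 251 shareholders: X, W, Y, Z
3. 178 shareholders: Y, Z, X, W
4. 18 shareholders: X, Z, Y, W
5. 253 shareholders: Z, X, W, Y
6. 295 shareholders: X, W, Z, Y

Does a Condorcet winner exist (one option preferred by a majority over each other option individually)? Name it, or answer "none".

Checking pairwise contests:
Z beats X 646–564.
X beats W 995–215.
W beats Z 761–449.
X beats Y 1032–178.
Every option loses at least one head-to-head, so there is no Condorcet winner.

none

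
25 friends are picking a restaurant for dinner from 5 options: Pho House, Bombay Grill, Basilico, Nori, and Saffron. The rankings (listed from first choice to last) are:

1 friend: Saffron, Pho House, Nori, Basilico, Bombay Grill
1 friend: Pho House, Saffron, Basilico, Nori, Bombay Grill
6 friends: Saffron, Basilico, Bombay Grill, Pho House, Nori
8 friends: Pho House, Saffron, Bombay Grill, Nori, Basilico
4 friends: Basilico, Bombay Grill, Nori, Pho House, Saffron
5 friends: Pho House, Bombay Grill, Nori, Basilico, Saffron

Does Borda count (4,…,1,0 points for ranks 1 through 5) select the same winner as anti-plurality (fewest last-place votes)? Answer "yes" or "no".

yes

Borda — scores: Pho House 69, Bombay Grill 55, Basilico 42, Nori 29, Saffron 55. Winner: Pho House.
Anti-plurality — last-place votes: Pho House 0, Bombay Grill 2, Basilico 8, Nori 6, Saffron 9. Winner: Pho House.
The two methods agree.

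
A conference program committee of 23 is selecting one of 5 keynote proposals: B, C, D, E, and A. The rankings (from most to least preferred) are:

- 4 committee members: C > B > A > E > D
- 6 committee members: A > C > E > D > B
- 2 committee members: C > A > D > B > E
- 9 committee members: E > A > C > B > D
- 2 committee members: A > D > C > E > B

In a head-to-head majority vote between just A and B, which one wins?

A

Voters preferring A to B: 19; preferring B to A: 4.
A wins the head-to-head.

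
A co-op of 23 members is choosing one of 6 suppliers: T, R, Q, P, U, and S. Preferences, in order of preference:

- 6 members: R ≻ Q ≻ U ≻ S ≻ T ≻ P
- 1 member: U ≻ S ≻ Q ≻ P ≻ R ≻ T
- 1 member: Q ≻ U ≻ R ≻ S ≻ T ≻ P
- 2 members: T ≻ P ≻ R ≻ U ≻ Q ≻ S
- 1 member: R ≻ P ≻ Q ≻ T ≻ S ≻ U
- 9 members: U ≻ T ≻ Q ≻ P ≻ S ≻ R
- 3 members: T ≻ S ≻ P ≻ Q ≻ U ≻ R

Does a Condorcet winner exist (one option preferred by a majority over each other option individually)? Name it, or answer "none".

U vs T: 17–6 for U.
U vs R: 14–9 for U.
U vs Q: 12–11 for U.
U vs P: 17–6 for U.
U vs S: 19–4 for U.
U beats every other option head-to-head.

U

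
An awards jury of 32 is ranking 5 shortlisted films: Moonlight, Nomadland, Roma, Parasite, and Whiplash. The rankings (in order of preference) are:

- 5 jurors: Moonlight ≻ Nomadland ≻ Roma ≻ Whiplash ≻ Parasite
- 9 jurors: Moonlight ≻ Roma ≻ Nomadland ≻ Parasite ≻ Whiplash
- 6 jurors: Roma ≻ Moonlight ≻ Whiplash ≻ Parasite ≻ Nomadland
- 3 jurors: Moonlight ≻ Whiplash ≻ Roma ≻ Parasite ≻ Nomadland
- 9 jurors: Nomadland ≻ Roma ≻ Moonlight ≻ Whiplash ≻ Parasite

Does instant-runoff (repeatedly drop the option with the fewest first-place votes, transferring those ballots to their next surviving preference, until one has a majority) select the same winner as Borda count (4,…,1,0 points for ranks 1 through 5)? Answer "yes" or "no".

yes

Instant-runoff — R1 Moonlight 17, Nomadland 9, Roma 6, Parasite 0, Whiplash 0 (Moonlight winner). Winner: Moonlight.
Borda — scores: Moonlight 104, Nomadland 69, Roma 94, Parasite 18, Whiplash 35. Winner: Moonlight.
The two methods agree.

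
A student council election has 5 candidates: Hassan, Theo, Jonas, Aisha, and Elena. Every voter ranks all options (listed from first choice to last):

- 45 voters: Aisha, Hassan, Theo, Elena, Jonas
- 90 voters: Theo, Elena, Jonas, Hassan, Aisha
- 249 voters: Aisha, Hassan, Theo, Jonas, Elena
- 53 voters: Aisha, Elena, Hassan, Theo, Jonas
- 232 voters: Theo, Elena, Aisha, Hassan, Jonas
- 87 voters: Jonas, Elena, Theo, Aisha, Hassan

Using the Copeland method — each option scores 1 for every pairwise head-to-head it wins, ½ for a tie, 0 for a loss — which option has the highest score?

Hassan: beats Jonas; loses to Theo, Aisha, and Elena → score 1.
Theo: beats Hassan, Jonas, Aisha, and Elena → score 4.
Jonas: loses to Hassan, Theo, Aisha, and Elena → score 0.
Aisha: beats Hassan and Jonas; loses to Theo and Elena → score 2.
Elena: beats Hassan, Jonas, and Aisha; loses to Theo → score 3.
Theo has the best pairwise record.

Theo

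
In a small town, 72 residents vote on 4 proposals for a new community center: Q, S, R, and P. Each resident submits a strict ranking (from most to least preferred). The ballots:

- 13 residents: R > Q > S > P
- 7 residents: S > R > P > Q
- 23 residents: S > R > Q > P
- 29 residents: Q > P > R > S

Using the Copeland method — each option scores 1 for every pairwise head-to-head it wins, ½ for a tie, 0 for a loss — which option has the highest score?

R

Q: beats S and P; loses to R → score 2.
S: beats P; loses to Q and R → score 1.
R: beats Q, S, and P → score 3.
P: loses to Q, S, and R → score 0.
R has the best pairwise record.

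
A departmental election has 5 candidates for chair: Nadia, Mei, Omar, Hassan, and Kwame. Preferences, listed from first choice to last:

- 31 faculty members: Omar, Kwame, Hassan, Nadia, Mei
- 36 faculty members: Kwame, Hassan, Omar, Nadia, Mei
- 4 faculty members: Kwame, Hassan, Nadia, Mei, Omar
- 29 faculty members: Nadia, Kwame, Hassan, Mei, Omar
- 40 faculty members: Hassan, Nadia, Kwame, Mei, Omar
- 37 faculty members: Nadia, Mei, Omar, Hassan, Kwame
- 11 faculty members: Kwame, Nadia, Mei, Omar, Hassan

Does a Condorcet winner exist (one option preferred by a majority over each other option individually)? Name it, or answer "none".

none

Checking pairwise contests:
Hassan beats Nadia 111–77.
Nadia beats Mei 188–0.
Nadia beats Omar 121–67.
Kwame beats Hassan 111–77.
Nadia beats Kwame 106–82.
Every option loses at least one head-to-head, so there is no Condorcet winner.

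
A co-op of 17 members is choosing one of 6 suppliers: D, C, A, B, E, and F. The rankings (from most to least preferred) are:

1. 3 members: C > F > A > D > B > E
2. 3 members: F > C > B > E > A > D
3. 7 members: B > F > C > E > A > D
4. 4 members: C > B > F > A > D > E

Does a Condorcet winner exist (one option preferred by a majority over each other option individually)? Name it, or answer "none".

none

Checking pairwise contests:
C beats D 17–0.
F beats C 10–7.
C beats A 17–0.
C beats B 10–7.
C beats E 17–0.
B beats F 11–6.
Every option loses at least one head-to-head, so there is no Condorcet winner.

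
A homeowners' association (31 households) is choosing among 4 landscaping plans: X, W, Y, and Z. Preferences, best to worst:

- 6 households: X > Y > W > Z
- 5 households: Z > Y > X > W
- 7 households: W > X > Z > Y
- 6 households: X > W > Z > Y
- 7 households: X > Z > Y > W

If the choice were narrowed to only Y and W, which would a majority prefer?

Y

Voters preferring Y to W: 18; preferring W to Y: 13.
Y wins the head-to-head.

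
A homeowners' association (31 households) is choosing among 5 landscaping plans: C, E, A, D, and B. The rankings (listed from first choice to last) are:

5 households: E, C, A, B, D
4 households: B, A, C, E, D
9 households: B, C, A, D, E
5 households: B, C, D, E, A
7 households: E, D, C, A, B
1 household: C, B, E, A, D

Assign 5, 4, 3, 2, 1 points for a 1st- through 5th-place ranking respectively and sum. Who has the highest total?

C: 5·4 + 4·3 + 9·4 + 5·4 + 7·3 + 1·5 = 114
E: 5·5 + 4·2 + 9·1 + 5·2 + 7·5 + 1·3 = 90
A: 5·3 + 4·4 + 9·3 + 5·1 + 7·2 + 1·2 = 79
D: 5·1 + 4·1 + 9·2 + 5·3 + 7·4 + 1·1 = 71
B: 5·2 + 4·5 + 9·5 + 5·5 + 7·1 + 1·4 = 111
C has the highest Borda score (114).

C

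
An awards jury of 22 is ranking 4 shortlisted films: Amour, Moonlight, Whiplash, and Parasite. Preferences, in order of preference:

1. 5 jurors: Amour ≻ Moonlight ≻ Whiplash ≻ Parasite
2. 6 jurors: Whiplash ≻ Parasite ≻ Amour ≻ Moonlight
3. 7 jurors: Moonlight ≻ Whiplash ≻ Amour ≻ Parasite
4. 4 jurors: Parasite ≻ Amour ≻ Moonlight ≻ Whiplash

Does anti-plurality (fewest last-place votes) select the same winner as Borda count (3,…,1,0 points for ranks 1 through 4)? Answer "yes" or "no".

Anti-plurality — last-place votes: Amour 0, Moonlight 6, Whiplash 4, Parasite 12. Winner: Amour.
Borda — scores: Amour 36, Moonlight 35, Whiplash 37, Parasite 24. Winner: Whiplash.
The two methods disagree.

no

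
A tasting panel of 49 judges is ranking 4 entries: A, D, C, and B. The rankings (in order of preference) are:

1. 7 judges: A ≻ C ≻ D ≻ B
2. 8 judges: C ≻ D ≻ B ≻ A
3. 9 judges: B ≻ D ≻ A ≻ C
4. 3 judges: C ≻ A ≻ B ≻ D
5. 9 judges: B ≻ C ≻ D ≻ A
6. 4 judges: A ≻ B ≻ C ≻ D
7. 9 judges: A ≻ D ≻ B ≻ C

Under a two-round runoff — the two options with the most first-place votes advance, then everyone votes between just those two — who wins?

Round 1 first-place votes: A 20, D 0, C 11, B 18.
A and B advance.
Runoff: A is preferred to B by 23 voters; B by 26.
B wins the runoff.

B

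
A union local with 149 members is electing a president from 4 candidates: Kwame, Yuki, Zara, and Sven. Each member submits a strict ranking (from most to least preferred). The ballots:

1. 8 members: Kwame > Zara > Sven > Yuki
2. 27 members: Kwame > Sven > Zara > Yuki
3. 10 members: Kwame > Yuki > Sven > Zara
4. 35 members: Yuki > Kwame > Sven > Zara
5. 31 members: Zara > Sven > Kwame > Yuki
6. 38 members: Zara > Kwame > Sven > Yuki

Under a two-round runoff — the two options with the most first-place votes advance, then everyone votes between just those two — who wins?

Kwame

Round 1 first-place votes: Kwame 45, Yuki 35, Zara 69, Sven 0.
Zara and Kwame advance.
Runoff: Zara is preferred to Kwame by 69 voters; Kwame by 80.
Kwame wins the runoff.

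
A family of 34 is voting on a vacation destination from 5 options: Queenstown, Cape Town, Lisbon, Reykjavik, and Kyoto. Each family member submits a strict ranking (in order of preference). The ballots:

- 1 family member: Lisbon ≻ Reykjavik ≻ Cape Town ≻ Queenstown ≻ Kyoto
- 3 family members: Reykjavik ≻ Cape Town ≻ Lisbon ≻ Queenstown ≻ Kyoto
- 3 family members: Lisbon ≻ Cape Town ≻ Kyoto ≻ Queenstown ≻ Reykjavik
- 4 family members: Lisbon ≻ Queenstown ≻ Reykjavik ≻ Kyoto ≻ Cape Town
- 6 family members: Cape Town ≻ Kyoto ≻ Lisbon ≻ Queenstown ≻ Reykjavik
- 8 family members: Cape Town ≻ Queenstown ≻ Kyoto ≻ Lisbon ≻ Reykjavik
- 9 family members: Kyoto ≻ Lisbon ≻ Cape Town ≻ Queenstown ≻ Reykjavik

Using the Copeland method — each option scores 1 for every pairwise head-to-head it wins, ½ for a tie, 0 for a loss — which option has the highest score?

Cape Town

Queenstown: beats Reykjavik; loses to Cape Town, Lisbon, and Kyoto → score 1.
Cape Town: beats Queenstown, Reykjavik, and Kyoto; ties Lisbon → score 3.5.
Lisbon: beats Queenstown and Reykjavik; ties Cape Town; loses to Kyoto → score 2.5.
Reykjavik: loses to Queenstown, Cape Town, Lisbon, and Kyoto → score 0.
Kyoto: beats Queenstown, Lisbon, and Reykjavik; loses to Cape Town → score 3.
Cape Town has the best pairwise record.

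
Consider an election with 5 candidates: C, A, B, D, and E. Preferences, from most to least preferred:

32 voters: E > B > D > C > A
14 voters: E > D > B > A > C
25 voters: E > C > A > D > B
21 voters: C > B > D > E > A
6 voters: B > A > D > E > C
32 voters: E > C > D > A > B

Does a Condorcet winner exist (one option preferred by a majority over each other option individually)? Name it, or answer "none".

E vs C: 109–21 for E.
E vs A: 124–6 for E.
E vs B: 103–27 for E.
E vs D: 103–27 for E.
E beats every other option head-to-head.

E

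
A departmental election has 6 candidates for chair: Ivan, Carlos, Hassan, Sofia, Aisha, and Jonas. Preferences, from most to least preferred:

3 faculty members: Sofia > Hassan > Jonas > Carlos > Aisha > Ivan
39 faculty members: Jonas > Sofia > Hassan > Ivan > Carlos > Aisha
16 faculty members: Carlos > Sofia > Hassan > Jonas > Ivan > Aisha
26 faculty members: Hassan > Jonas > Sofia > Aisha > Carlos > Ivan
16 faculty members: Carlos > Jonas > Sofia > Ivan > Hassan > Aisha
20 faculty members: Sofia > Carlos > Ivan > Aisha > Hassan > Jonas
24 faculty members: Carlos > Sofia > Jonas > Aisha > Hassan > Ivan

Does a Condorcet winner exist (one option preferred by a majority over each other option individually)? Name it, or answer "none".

none

Checking pairwise contests:
Carlos beats Ivan 105–39.
Sofia beats Carlos 88–56.
Carlos beats Hassan 76–68.
Jonas beats Sofia 81–63.
Ivan beats Aisha 91–53.
Carlos beats Jonas 76–68.
Every option loses at least one head-to-head, so there is no Condorcet winner.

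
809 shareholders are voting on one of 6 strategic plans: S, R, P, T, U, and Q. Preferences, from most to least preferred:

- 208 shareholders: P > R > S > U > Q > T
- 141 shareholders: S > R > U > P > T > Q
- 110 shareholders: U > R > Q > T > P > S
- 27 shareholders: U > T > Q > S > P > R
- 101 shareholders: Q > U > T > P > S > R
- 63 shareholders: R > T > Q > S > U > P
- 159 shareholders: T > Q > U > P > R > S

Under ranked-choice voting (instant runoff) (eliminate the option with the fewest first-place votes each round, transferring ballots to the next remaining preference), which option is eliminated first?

Round 1: S 141, R 63, P 208, T 159, U 137, Q 101. Eliminate R.

R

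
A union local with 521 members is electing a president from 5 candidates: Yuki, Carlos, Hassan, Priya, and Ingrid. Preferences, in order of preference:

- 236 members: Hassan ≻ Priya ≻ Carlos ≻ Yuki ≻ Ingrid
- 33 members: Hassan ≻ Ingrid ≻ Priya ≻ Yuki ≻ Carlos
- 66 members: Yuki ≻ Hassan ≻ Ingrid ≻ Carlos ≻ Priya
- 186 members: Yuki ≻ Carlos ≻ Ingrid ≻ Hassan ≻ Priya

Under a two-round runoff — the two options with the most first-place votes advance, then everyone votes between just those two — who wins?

Hassan

Round 1 first-place votes: Yuki 252, Carlos 0, Hassan 269, Priya 0, Ingrid 0.
Hassan and Yuki advance.
Runoff: Hassan is preferred to Yuki by 269 voters; Yuki by 252.
Hassan wins the runoff.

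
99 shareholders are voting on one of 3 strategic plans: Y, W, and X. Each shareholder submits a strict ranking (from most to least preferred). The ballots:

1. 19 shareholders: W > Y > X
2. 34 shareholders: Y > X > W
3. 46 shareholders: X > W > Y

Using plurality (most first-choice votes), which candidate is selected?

X

First-place votes: Y 34, W 19, X 46.
X has the most first-place votes.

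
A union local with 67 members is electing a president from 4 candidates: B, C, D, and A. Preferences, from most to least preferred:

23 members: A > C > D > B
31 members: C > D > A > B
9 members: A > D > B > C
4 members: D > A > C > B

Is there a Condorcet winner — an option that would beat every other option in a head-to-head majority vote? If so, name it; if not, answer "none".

Checking pairwise contests:
C beats B 58–9.
A beats C 36–31.
C beats D 54–13.
D beats A 35–32.
Every option loses at least one head-to-head, so there is no Condorcet winner.

none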